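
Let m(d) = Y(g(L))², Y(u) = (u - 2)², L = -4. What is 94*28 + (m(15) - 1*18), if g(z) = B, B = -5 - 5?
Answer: 23350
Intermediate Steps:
B = -10
g(z) = -10
Y(u) = (-2 + u)²
m(d) = 20736 (m(d) = ((-2 - 10)²)² = ((-12)²)² = 144² = 20736)
94*28 + (m(15) - 1*18) = 94*28 + (20736 - 1*18) = 2632 + (20736 - 18) = 2632 + 20718 = 23350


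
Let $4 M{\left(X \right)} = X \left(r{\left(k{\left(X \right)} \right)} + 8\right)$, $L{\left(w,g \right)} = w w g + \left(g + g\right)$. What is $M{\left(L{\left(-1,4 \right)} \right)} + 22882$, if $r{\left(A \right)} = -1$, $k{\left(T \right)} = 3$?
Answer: $22903$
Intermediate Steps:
$L{\left(w,g \right)} = 2 g + g w^{2}$ ($L{\left(w,g \right)} = w^{2} g + 2 g = g w^{2} + 2 g = 2 g + g w^{2}$)
$M{\left(X \right)} = \frac{7 X}{4}$ ($M{\left(X \right)} = \frac{X \left(-1 + 8\right)}{4} = \frac{X 7}{4} = \frac{7 X}{4}$)
$M{\left(L{\left(-1,4 \right)} \right)} + 22882 = \frac{7 \cdot 4 \left(2 + \left(-1\right)^{2}\right)}{4} + 22882 = \frac{7 \cdot 4 \left(2 + 1\right)}{4} + 22882 = \frac{7 \cdot 4 \cdot 3}{4} + 22882 = \frac{7}{4} \cdot 12 + 22882 = 21 + 22882 = 22903$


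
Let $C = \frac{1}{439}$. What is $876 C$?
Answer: $\frac{876}{439} \approx 1.9954$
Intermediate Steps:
$C = \frac{1}{439} \approx 0.0022779$
$876 C = 876 \cdot \frac{1}{439} = \frac{876}{439}$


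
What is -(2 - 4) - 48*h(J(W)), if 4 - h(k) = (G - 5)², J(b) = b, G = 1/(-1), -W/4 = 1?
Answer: 1538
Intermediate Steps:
W = -4 (W = -4*1 = -4)
G = -1
h(k) = -32 (h(k) = 4 - (-1 - 5)² = 4 - 1*(-6)² = 4 - 1*36 = 4 - 36 = -32)
-(2 - 4) - 48*h(J(W)) = -(2 - 4) - 48*(-32) = -1*(-2) + 1536 = 2 + 1536 = 1538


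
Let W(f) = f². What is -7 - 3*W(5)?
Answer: -82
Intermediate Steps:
-7 - 3*W(5) = -7 - 3*5² = -7 - 3*25 = -7 - 75 = -82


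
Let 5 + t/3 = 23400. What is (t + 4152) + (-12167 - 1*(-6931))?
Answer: 69101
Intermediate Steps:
t = 70185 (t = -15 + 3*23400 = -15 + 70200 = 70185)
(t + 4152) + (-12167 - 1*(-6931)) = (70185 + 4152) + (-12167 - 1*(-6931)) = 74337 + (-12167 + 6931) = 74337 - 5236 = 69101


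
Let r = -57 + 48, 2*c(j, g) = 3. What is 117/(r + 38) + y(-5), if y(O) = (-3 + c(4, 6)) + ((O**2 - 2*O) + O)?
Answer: 1887/58 ≈ 32.534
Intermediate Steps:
c(j, g) = 3/2 (c(j, g) = (1/2)*3 = 3/2)
y(O) = -3/2 + O**2 - O (y(O) = (-3 + 3/2) + ((O**2 - 2*O) + O) = -3/2 + (O**2 - O) = -3/2 + O**2 - O)
r = -9
117/(r + 38) + y(-5) = 117/(-9 + 38) + (-3/2 + (-5)**2 - 1*(-5)) = 117/29 + (-3/2 + 25 + 5) = (1/29)*117 + 57/2 = 117/29 + 57/2 = 1887/58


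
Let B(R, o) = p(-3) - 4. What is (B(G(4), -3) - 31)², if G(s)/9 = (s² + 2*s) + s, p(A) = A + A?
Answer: 1681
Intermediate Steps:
p(A) = 2*A
G(s) = 9*s² + 27*s (G(s) = 9*((s² + 2*s) + s) = 9*(s² + 3*s) = 9*s² + 27*s)
B(R, o) = -10 (B(R, o) = 2*(-3) - 4 = -6 - 4 = -10)
(B(G(4), -3) - 31)² = (-10 - 31)² = (-41)² = 1681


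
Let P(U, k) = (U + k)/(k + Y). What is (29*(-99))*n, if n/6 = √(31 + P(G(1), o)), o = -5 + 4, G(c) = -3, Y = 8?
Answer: -17226*√1491/7 ≈ -95022.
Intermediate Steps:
o = -1
P(U, k) = (U + k)/(8 + k) (P(U, k) = (U + k)/(k + 8) = (U + k)/(8 + k))
n = 6*√1491/7 (n = 6*√(31 + (-3 - 1)/(8 - 1)) = 6*√(31 - 4/7) = 6*√(213/7) = 6*(√1491/7) = 6*√1491/7 ≈ 33.097)
(29*(-99))*n = (29*(-99))*(6*√1491/7) = -17226*√1491/7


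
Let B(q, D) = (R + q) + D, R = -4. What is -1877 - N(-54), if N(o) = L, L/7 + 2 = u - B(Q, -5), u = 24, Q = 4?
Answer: -2066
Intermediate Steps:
B(q, D) = -4 + D + q (B(q, D) = (-4 + q) + D = -4 + D + q)
L = 189 (L = -14 + 7*(24 - (-4 - 5 + 4)) = -14 + 7*(24 - 1*(-5)) = -14 + 7*(24 + 5) = -14 + 7*29 = -14 + 203 = 189)
N(o) = 189
-1877 - N(-54) = -1877 - 1*189 = -1877 - 189 = -2066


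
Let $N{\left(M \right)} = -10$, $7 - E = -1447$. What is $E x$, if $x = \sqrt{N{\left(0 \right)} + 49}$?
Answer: $1454 \sqrt{39} \approx 9080.2$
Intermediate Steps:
$E = 1454$ ($E = 7 - -1447 = 7 + 1447 = 1454$)
$x = \sqrt{39}$ ($x = \sqrt{-10 + 49} = \sqrt{39} \approx 6.245$)
$E x = 1454 \sqrt{39}$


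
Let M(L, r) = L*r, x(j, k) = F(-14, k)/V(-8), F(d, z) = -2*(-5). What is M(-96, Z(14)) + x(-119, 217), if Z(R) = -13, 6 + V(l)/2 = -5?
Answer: 13723/11 ≈ 1247.5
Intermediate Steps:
V(l) = -22 (V(l) = -12 + 2*(-5) = -12 - 10 = -22)
F(d, z) = 10
x(j, k) = -5/11 (x(j, k) = 10/(-22) = 10*(-1/22) = -5/11)
M(-96, Z(14)) + x(-119, 217) = -96*(-13) - 5/11 = 1248 - 5/11 = 13723/11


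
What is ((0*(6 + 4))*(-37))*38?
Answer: 0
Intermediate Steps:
((0*(6 + 4))*(-37))*38 = ((0*10)*(-37))*38 = (0*(-37))*38 = 0*38 = 0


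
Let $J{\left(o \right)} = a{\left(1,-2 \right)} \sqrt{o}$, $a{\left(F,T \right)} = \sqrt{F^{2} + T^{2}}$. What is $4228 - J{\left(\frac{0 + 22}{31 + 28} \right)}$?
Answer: $4228 - \frac{\sqrt{6490}}{59} \approx 4226.6$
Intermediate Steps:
$J{\left(o \right)} = \sqrt{5} \sqrt{o}$ ($J{\left(o \right)} = \sqrt{1^{2} + \left(-2\right)^{2}} \sqrt{o} = \sqrt{1 + 4} \sqrt{o} = \sqrt{5} \sqrt{o}$)
$4228 - J{\left(\frac{0 + 22}{31 + 28} \right)} = 4228 - \sqrt{5} \sqrt{\frac{0 + 22}{31 + 28}} = 4228 - \sqrt{5} \sqrt{\frac{22}{59}} = 4228 - \sqrt{5} \frac{\sqrt{1298}}{59} = 4228 - \frac{\sqrt{6490}}{59}$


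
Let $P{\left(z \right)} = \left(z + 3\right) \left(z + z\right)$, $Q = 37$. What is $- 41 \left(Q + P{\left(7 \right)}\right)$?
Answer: $-7257$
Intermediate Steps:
$P{\left(z \right)} = 2 z \left(3 + z\right)$ ($P{\left(z \right)} = \left(3 + z\right) 2 z = 2 z \left(3 + z\right)$)
$- 41 \left(Q + P{\left(7 \right)}\right) = - 41 \left(37 + 2 \cdot 7 \left(3 + 7\right)\right) = - 41 \left(37 + 2 \cdot 7 \cdot 10\right) = - 41 \left(37 + 140\right) = \left(-41\right) 177 = -7257$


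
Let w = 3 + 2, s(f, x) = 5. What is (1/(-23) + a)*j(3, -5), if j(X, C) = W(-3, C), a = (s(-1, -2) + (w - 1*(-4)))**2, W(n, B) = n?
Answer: -13521/23 ≈ -587.87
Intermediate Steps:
w = 5
a = 196 (a = (5 + (5 - 1*(-4)))**2 = (5 + (5 + 4))**2 = (5 + 9)**2 = 14**2 = 196)
j(X, C) = -3
(1/(-23) + a)*j(3, -5) = (1/(-23) + 196)*(-3) = (-1/23 + 196)*(-3) = (4507/23)*(-3) = -13521/23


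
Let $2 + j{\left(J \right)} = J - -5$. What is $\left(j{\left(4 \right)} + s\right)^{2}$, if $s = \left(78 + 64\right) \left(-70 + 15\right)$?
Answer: $60886809$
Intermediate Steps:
$j{\left(J \right)} = 3 + J$ ($j{\left(J \right)} = -2 + \left(J - -5\right) = -2 + \left(J + 5\right) = -2 + \left(5 + J\right) = 3 + J$)
$s = -7810$ ($s = 142 \left(-55\right) = -7810$)
$\left(j{\left(4 \right)} + s\right)^{2} = \left(\left(3 + 4\right) - 7810\right)^{2} = \left(7 - 7810\right)^{2} = \left(-7803\right)^{2} = 60886809$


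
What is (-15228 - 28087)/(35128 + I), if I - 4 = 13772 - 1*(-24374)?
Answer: -43315/73278 ≈ -0.59111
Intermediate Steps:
I = 38150 (I = 4 + (13772 - 1*(-24374)) = 4 + (13772 + 24374) = 4 + 38146 = 38150)
(-15228 - 28087)/(35128 + I) = (-15228 - 28087)/(35128 + 38150) = -43315/73278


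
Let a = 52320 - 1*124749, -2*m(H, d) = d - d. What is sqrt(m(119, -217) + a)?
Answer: I*sqrt(72429) ≈ 269.13*I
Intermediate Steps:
m(H, d) = 0 (m(H, d) = -(d - d)/2 = -1/2*0 = 0)
a = -72429 (a = 52320 - 124749 = -72429)
sqrt(m(119, -217) + a) = sqrt(0 - 72429) = sqrt(-72429) = I*sqrt(72429)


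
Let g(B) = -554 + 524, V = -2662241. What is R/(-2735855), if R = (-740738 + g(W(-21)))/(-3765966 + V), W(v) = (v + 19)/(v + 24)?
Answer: -740768/17586642261985 ≈ -4.2121e-8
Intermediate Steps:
W(v) = (19 + v)/(24 + v)
g(B) = -30
R = 740768/6428207 (R = (-740738 - 30)/(-3765966 - 2662241) = -740768/(-6428207) = -740768*(-1/6428207) = 740768/6428207 ≈ 0.11524)
R/(-2735855) = (740768/6428207)/(-2735855) = (740768/6428207)*(-1/2735855) = -740768/17586642261985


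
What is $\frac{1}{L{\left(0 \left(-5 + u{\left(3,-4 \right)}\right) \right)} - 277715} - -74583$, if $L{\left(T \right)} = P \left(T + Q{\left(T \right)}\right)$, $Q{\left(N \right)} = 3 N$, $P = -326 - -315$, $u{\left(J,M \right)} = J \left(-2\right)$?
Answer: $\frac{20712817844}{277715} \approx 74583.0$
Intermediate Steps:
$u{\left(J,M \right)} = - 2 J$
$P = -11$ ($P = -326 + 315 = -11$)
$L{\left(T \right)} = - 44 T$ ($L{\left(T \right)} = - 11 \left(T + 3 T\right) = - 11 \cdot 4 T = - 44 T$)
$\frac{1}{L{\left(0 \left(-5 + u{\left(3,-4 \right)}\right) \right)} - 277715} - -74583 = \frac{1}{- 44 \cdot 0 \left(-5 - 6\right) - 277715} - -74583 = \frac{1}{- 44 \cdot 0 \left(-5 - 6\right) - 277715} + 74583 = \frac{1}{- 44 \cdot 0 \left(-11\right) - 277715} + 74583 = \frac{1}{\left(-44\right) 0 - 277715} + 74583 = \frac{1}{0 - 277715} + 74583 = \frac{1}{-277715} + 74583 = - \frac{1}{277715} + 74583 = \frac{20712817844}{277715}$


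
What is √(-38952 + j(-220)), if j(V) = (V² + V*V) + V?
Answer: 2*√14407 ≈ 240.06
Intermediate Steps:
j(V) = V + 2*V² (j(V) = (V² + V²) + V = 2*V² + V = V + 2*V²)
√(-38952 + j(-220)) = √(-38952 - 220*(1 + 2*(-220))) = √(-38952 - 220*(1 - 440)) = √(-38952 - 220*(-439)) = √(-38952 + 96580) = √57628 = 2*√14407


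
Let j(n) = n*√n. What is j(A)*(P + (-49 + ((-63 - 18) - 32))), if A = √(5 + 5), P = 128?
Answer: -34*10^(¾) ≈ -191.20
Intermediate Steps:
A = √10 ≈ 3.1623
j(n) = n^(3/2)
j(A)*(P + (-49 + ((-63 - 18) - 32))) = (√10)^(3/2)*(128 + (-49 + ((-63 - 18) - 32))) = 10^(¾)*(128 + (-49 + (-81 - 32))) = 10^(¾)*(128 + (-49 - 113)) = 10^(¾)*(128 - 162) = 10^(¾)*(-34) = -34*10^(¾)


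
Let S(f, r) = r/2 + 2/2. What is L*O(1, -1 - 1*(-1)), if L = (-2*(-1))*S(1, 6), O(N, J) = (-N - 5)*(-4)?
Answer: 192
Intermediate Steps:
S(f, r) = 1 + r/2 (S(f, r) = r*(½) + 2*(½) = r/2 + 1 = 1 + r/2)
O(N, J) = 20 + 4*N (O(N, J) = (-5 - N)*(-4) = 20 + 4*N)
L = 8 (L = (-2*(-1))*(1 + (½)*6) = 2*(1 + 3) = 2*4 = 8)
L*O(1, -1 - 1*(-1)) = 8*(20 + 4*1) = 8*(20 + 4) = 8*24 = 192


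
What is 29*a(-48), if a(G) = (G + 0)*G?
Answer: 66816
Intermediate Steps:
a(G) = G**2 (a(G) = G*G = G**2)
29*a(-48) = 29*(-48)**2 = 29*2304 = 66816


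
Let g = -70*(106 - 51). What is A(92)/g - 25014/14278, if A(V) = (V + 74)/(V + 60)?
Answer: -30249097/17263400 ≈ -1.7522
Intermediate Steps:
A(V) = (74 + V)/(60 + V)
g = -3850 (g = -70*55 = -3850)
A(92)/g - 25014/14278 = ((74 + 92)/(60 + 92))/(-3850) - 25014/14278 = (166/152)*(-1/3850) - 25014*1/14278 = ((1/152)*166)*(-1/3850) - 1137/649 = (83/76)*(-1/3850) - 1137/649 = -83/292600 - 1137/649 = -30249097/17263400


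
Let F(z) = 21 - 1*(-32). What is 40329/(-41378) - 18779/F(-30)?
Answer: -779174899/2193034 ≈ -355.30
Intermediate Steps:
F(z) = 53 (F(z) = 21 + 32 = 53)
40329/(-41378) - 18779/F(-30) = 40329/(-41378) - 18779/53 = 40329*(-1/41378) - 18779*1/53 = -40329/41378 - 18779/53 = -779174899/2193034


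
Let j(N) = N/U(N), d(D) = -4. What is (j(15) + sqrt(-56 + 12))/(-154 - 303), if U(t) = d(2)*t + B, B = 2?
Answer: 15/26506 - 2*I*sqrt(11)/457 ≈ 0.00056591 - 0.014515*I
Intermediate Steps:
U(t) = 2 - 4*t (U(t) = -4*t + 2 = 2 - 4*t)
j(N) = N/(2 - 4*N)
(j(15) + sqrt(-56 + 12))/(-154 - 303) = ((1/2)*15/(1 - 2*15) + sqrt(-56 + 12))/(-154 - 303) = ((1/2)*15/(1 - 30) + sqrt(-44))/(-457) = ((1/2)*15/(-29) + 2*I*sqrt(11))*(-1/457) = ((1/2)*15*(-1/29) + 2*I*sqrt(11))*(-1/457) = (-15/58 + 2*I*sqrt(11))*(-1/457) = 15/26506 - 2*I*sqrt(11)/457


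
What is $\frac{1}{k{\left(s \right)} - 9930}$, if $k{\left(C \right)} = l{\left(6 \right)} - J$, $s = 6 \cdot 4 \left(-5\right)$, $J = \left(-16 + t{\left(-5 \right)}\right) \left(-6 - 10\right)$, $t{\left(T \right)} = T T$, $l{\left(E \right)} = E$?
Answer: $- \frac{1}{9780} \approx -0.00010225$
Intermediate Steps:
$t{\left(T \right)} = T^{2}$
$J = -144$ ($J = \left(-16 + \left(-5\right)^{2}\right) \left(-6 - 10\right) = \left(-16 + 25\right) \left(-16\right) = 9 \left(-16\right) = -144$)
$s = -120$ ($s = 24 \left(-5\right) = -120$)
$k{\left(C \right)} = 150$ ($k{\left(C \right)} = 6 - -144 = 6 + 144 = 150$)
$\frac{1}{k{\left(s \right)} - 9930} = \frac{1}{150 - 9930} = \frac{1}{-9780} = - \frac{1}{9780}$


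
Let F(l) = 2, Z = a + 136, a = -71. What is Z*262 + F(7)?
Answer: 17032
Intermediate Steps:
Z = 65 (Z = -71 + 136 = 65)
Z*262 + F(7) = 65*262 + 2 = 17030 + 2 = 17032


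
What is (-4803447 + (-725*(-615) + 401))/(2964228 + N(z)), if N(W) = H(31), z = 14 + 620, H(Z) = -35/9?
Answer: -39214539/26678017 ≈ -1.4699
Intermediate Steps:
H(Z) = -35/9 (H(Z) = -35*⅑ = -35/9)
z = 634
N(W) = -35/9
(-4803447 + (-725*(-615) + 401))/(2964228 + N(z)) = (-4803447 + (-725*(-615) + 401))/(2964228 - 35/9) = (-4803447 + (445875 + 401))/(26678017/9) = (-4803447 + 446276)*(9/26678017) = -4357171*9/26678017 = -39214539/26678017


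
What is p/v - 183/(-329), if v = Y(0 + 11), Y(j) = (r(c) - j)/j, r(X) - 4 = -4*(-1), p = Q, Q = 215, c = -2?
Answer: -777536/987 ≈ -787.78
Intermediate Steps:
p = 215
r(X) = 8 (r(X) = 4 - 4*(-1) = 4 + 4 = 8)
Y(j) = (8 - j)/j
v = -3/11 (v = (8 - (0 + 11))/(0 + 11) = (8 - 1*11)/11 = (8 - 11)/11 = (1/11)*(-3) = -3/11 ≈ -0.27273)
p/v - 183/(-329) = 215/(-3/11) - 183/(-329) = 215*(-11/3) - 183*(-1/329) = -2365/3 + 183/329 = -777536/987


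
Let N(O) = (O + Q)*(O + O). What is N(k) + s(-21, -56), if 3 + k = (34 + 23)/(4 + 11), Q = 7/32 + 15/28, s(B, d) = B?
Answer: -12959/700 ≈ -18.513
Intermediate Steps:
Q = 169/224 (Q = 7*(1/32) + 15*(1/28) = 7/32 + 15/28 = 169/224 ≈ 0.75446)
k = 4/5 (k = -3 + (34 + 23)/(4 + 11) = -3 + 57/15 = -3 + 57*(1/15) = -3 + 19/5 = 4/5 ≈ 0.80000)
N(O) = 2*O*(169/224 + O) (N(O) = (O + 169/224)*(O + O) = (169/224 + O)*(2*O) = 2*O*(169/224 + O))
N(k) + s(-21, -56) = (1/112)*(4/5)*(169 + 224*(4/5)) - 21 = (1/112)*(4/5)*(169 + 896/5) - 21 = (1/112)*(4/5)*(1741/5) - 21 = 1741/700 - 21 = -12959/700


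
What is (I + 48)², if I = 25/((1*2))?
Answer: 14641/4 ≈ 3660.3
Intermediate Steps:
I = 25/2 ≈ 12.500
(I + 48)² = (25/2 + 48)² = (121/2)² = 14641/4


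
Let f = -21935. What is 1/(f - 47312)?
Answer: -1/69247 ≈ -1.4441e-5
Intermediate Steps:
1/(f - 47312) = 1/(-21935 - 47312) = 1/(-69247) = -1/69247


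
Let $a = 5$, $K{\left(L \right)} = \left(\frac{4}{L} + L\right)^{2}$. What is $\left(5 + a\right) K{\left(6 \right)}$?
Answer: $\frac{4000}{9} \approx 444.44$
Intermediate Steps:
$K{\left(L \right)} = \left(L + \frac{4}{L}\right)^{2}$
$\left(5 + a\right) K{\left(6 \right)} = \left(5 + 5\right) \frac{\left(4 + 6^{2}\right)^{2}}{36} = 10 \frac{\left(4 + 36\right)^{2}}{36} = 10 \frac{40^{2}}{36} = 10 \cdot \frac{1}{36} \cdot 1600 = 10 \cdot \frac{400}{9} = \frac{4000}{9}$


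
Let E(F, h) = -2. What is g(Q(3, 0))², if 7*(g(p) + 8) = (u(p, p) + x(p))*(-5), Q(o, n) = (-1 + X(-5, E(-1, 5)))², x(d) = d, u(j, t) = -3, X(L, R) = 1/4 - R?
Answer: 609961/12544 ≈ 48.626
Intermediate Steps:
X(L, R) = ¼ - R
Q(o, n) = 25/16 (Q(o, n) = (-1 + (¼ - 1*(-2)))² = (-1 + (¼ + 2))² = (-1 + 9/4)² = (5/4)² = 25/16)
g(p) = -41/7 - 5*p/7 (g(p) = -8 + ((-3 + p)*(-5))/7 = -8 + (15 - 5*p)/7 = -8 + (15/7 - 5*p/7) = -41/7 - 5*p/7)
g(Q(3, 0))² = (-41/7 - 5/7*25/16)² = (-41/7 - 125/112)² = (-781/112)² = 609961/12544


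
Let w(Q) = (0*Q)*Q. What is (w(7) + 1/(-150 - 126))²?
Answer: 1/76176 ≈ 1.3127e-5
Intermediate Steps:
w(Q) = 0 (w(Q) = 0*Q = 0)
(w(7) + 1/(-150 - 126))² = (0 + 1/(-150 - 126))² = (0 + 1/(-276))² = (0 - 1/276)² = (-1/276)² = 1/76176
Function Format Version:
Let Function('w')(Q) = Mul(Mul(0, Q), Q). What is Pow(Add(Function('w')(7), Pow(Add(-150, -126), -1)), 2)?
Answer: Rational(1, 76176) ≈ 1.3127e-5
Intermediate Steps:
Function('w')(Q) = 0 (Function('w')(Q) = Mul(0, Q) = 0)
Pow(Add(Function('w')(7), Pow(Add(-150, -126), -1)), 2) = Pow(Add(0, Pow(Add(-150, -126), -1)), 2) = Pow(Add(0, Pow(-276, -1)), 2) = Pow(Add(0, Rational(-1, 276)), 2) = Pow(Rational(-1, 276), 2) = Rational(1, 76176)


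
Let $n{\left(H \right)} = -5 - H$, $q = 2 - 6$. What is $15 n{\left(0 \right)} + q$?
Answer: $-79$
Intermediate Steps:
$q = -4$ ($q = 2 - 6 = -4$)
$15 n{\left(0 \right)} + q = 15 \left(-5 - 0\right) - 4 = 15 \left(-5 + 0\right) - 4 = 15 \left(-5\right) - 4 = -75 - 4 = -79$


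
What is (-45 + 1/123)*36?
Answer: -66408/41 ≈ -1619.7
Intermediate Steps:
(-45 + 1/123)*36 = -5534/123*36 = -66408/41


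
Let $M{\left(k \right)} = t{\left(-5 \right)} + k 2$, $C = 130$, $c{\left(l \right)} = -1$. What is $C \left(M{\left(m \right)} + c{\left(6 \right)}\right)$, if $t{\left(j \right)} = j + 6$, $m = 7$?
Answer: $1820$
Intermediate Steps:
$t{\left(j \right)} = 6 + j$
$M{\left(k \right)} = 1 + 2 k$ ($M{\left(k \right)} = \left(6 - 5\right) + k 2 = 1 + 2 k$)
$C \left(M{\left(m \right)} + c{\left(6 \right)}\right) = 130 \left(\left(1 + 2 \cdot 7\right) - 1\right) = 130 \left(\left(1 + 14\right) - 1\right) = 130 \left(15 - 1\right) = 130 \cdot 14 = 1820$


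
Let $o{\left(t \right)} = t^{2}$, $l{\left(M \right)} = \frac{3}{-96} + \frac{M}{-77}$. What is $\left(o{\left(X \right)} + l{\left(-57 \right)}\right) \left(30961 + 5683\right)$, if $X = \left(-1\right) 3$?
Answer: $\frac{219158603}{616} \approx 3.5578 \cdot 10^{5}$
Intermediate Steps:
$X = -3$
$l{\left(M \right)} = - \frac{1}{32} - \frac{M}{77}$ ($l{\left(M \right)} = 3 \left(- \frac{1}{96}\right) + M \left(- \frac{1}{77}\right) = - \frac{1}{32} - \frac{M}{77}$)
$\left(o{\left(X \right)} + l{\left(-57 \right)}\right) \left(30961 + 5683\right) = \left(\left(-3\right)^{2} - - \frac{1747}{2464}\right) \left(30961 + 5683\right) = \left(9 + \left(- \frac{1}{32} + \frac{57}{77}\right)\right) 36644 = \left(9 + \frac{1747}{2464}\right) 36644 = \frac{23923}{2464} \cdot 36644 = \frac{219158603}{616}$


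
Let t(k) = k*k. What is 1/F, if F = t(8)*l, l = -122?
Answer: -1/7808 ≈ -0.00012807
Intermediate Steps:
t(k) = k²
F = -7808 (F = 8²*(-122) = 64*(-122) = -7808)
1/F = 1/(-7808) = -1/7808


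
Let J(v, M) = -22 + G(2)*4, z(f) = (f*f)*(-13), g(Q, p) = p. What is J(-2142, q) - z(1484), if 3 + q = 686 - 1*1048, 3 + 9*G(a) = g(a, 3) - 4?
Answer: 257663738/9 ≈ 2.8629e+7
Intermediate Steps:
G(a) = -4/9 (G(a) = -⅓ + (3 - 4)/9 = -⅓ + (⅑)*(-1) = -⅓ - ⅑ = -4/9)
z(f) = -13*f² (z(f) = f²*(-13) = -13*f²)
q = -365 (q = -3 + (686 - 1*1048) = -3 + (686 - 1048) = -3 - 362 = -365)
J(v, M) = -214/9 (J(v, M) = -22 - 4/9*4 = -22 - 16/9 = -214/9)
J(-2142, q) - z(1484) = -214/9 - (-13)*1484² = -214/9 - (-13)*2202256 = -214/9 - 1*(-28629328) = -214/9 + 28629328 = 257663738/9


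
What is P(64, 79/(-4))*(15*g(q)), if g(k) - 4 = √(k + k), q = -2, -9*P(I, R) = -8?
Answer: 160/3 + 80*I/3 ≈ 53.333 + 26.667*I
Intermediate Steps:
P(I, R) = 8/9 (P(I, R) = -⅑*(-8) = 8/9)
g(k) = 4 + √2*√k (g(k) = 4 + √(k + k) = 4 + √(2*k) = 4 + √2*√k)
P(64, 79/(-4))*(15*g(q)) = 8*(15*(4 + √2*√(-2)))/9 = 8*(15*(4 + √2*(I*√2)))/9 = 8*(15*(4 + 2*I))/9 = 8*(60 + 30*I)/9 = 160/3 + 80*I/3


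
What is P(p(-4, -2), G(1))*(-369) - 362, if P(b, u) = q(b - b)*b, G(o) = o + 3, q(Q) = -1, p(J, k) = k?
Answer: -1100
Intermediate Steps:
G(o) = 3 + o
P(b, u) = -b
P(p(-4, -2), G(1))*(-369) - 362 = -1*(-2)*(-369) - 362 = 2*(-369) - 362 = -738 - 362 = -1100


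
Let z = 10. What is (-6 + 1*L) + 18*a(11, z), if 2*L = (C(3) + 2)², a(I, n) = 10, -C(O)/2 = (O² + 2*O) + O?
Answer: 752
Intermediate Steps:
C(O) = -6*O - 2*O² (C(O) = -2*((O² + 2*O) + O) = -2*(O² + 3*O) = -6*O - 2*O²)
L = 578 (L = (-2*3*(3 + 3) + 2)²/2 = (-2*3*6 + 2)²/2 = (-36 + 2)²/2 = (½)*(-34)² = (½)*1156 = 578)
(-6 + 1*L) + 18*a(11, z) = (-6 + 1*578) + 18*10 = (-6 + 578) + 180 = 572 + 180 = 752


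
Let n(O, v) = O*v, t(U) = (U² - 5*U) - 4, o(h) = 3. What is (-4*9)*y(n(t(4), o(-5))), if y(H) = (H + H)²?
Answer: -82944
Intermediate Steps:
t(U) = -4 + U² - 5*U
y(H) = 4*H² (y(H) = (2*H)² = 4*H²)
(-4*9)*y(n(t(4), o(-5))) = (-4*9)*(4*((-4 + 4² - 5*4)*3)²) = -144*((-4 + 16 - 20)*3)² = -144*(-8*3)² = -144*(-24)² = -144*576 = -36*2304 = -82944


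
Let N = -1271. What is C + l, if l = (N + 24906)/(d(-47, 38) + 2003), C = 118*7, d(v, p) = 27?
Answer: 11727/14 ≈ 837.64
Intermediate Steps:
C = 826
l = 163/14 (l = (-1271 + 24906)/(27 + 2003) = 23635/2030 = 23635*(1/2030) = 163/14 ≈ 11.643)
C + l = 826 + 163/14 = 11727/14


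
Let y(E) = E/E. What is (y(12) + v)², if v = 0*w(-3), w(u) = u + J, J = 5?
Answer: 1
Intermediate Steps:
w(u) = 5 + u (w(u) = u + 5 = 5 + u)
v = 0 (v = 0*(5 - 3) = 0*2 = 0)
y(E) = 1
(y(12) + v)² = (1 + 0)² = 1² = 1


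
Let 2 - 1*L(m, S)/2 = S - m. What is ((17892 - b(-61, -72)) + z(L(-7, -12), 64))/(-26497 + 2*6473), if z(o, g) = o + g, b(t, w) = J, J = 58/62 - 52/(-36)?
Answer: -5012966/3780729 ≈ -1.3259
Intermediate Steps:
L(m, S) = 4 - 2*S + 2*m (L(m, S) = 4 - 2*(S - m) = 4 + (-2*S + 2*m) = 4 - 2*S + 2*m)
J = 664/279 (J = 58*(1/62) - 52*(-1/36) = 29/31 + 13/9 = 664/279 ≈ 2.3799)
b(t, w) = 664/279
z(o, g) = g + o
((17892 - b(-61, -72)) + z(L(-7, -12), 64))/(-26497 + 2*6473) = ((17892 - 1*664/279) + (64 + (4 - 2*(-12) + 2*(-7))))/(-26497 + 2*6473) = ((17892 - 664/279) + (64 + (4 + 24 - 14)))/(-26497 + 12946) = (4991204/279 + (64 + 14))/(-13551) = (4991204/279 + 78)*(-1/13551) = (5012966/279)*(-1/13551) = -5012966/3780729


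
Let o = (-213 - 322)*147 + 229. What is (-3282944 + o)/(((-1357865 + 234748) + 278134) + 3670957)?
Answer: -1680680/1412987 ≈ -1.1895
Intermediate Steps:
o = -78416 (o = -535*147 + 229 = -78645 + 229 = -78416)
(-3282944 + o)/(((-1357865 + 234748) + 278134) + 3670957) = (-3282944 - 78416)/(((-1357865 + 234748) + 278134) + 3670957) = -3361360/((-1123117 + 278134) + 3670957) = -3361360/(-844983 + 3670957) = -3361360/2825974 = -3361360*1/2825974 = -1680680/1412987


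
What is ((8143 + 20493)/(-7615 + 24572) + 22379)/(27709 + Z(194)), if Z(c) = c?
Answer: 126503113/157717057 ≈ 0.80209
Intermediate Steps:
((8143 + 20493)/(-7615 + 24572) + 22379)/(27709 + Z(194)) = ((8143 + 20493)/(-7615 + 24572) + 22379)/(27709 + 194) = (28636/16957 + 22379)/27903 = (28636*(1/16957) + 22379)*(1/27903) = (28636/16957 + 22379)*(1/27903) = (379509339/16957)*(1/27903) = 126503113/157717057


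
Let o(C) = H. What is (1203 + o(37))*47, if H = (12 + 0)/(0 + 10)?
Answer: 282987/5 ≈ 56597.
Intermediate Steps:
H = 6/5 (H = 12/10 = 12*(1/10) = 6/5 ≈ 1.2000)
o(C) = 6/5
(1203 + o(37))*47 = (1203 + 6/5)*47 = (6021/5)*47 = 282987/5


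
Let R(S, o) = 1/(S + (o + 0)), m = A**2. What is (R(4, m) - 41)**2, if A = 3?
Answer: 283024/169 ≈ 1674.7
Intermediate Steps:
m = 9 (m = 3**2 = 9)
R(S, o) = 1/(S + o)
(R(4, m) - 41)**2 = (1/(4 + 9) - 41)**2 = (1/13 - 41)**2 = (-532/13)**2 = 283024/169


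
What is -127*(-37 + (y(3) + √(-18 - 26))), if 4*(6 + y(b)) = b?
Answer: 21463/4 - 254*I*√11 ≈ 5365.8 - 842.42*I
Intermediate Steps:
y(b) = -6 + b/4
-127*(-37 + (y(3) + √(-18 - 26))) = -127*(-37 + ((-6 + (¼)*3) + √(-18 - 26))) = -127*(-37 + ((-6 + ¾) + √(-44))) = -127*(-37 + (-21/4 + 2*I*√11)) = -127*(-169/4 + 2*I*√11) = 21463/4 - 254*I*√11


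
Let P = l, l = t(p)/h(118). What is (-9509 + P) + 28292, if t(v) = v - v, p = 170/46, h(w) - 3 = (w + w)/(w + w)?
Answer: 18783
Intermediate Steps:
h(w) = 4 (h(w) = 3 + (w + w)/(w + w) = 3 + (2*w)/((2*w)) = 3 + (2*w)*(1/(2*w)) = 3 + 1 = 4)
p = 85/23 (p = 170*(1/46) = 85/23 ≈ 3.6957)
t(v) = 0
l = 0 (l = 0/4 = 0*(1/4) = 0)
P = 0
(-9509 + P) + 28292 = (-9509 + 0) + 28292 = -9509 + 28292 = 18783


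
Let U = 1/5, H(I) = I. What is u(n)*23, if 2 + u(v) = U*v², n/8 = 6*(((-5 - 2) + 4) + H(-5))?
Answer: 3391258/5 ≈ 6.7825e+5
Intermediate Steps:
U = ⅕ (U = 1*(⅕) = ⅕ ≈ 0.20000)
n = -384 (n = 8*(6*(((-5 - 2) + 4) - 5)) = 8*(6*((-7 + 4) - 5)) = 8*(6*(-3 - 5)) = 8*(6*(-8)) = 8*(-48) = -384)
u(v) = -2 + v²/5
u(n)*23 = (-2 + (⅕)*(-384)²)*23 = (-2 + (⅕)*147456)*23 = (-2 + 147456/5)*23 = (147446/5)*23 = 3391258/5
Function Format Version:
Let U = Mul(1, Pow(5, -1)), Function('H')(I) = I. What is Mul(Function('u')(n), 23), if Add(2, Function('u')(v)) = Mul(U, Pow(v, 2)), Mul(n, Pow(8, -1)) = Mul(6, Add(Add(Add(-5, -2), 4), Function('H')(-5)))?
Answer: Rational(3391258, 5) ≈ 6.7825e+5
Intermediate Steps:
U = Rational(1, 5) (U = Mul(1, Rational(1, 5)) = Rational(1, 5) ≈ 0.20000)
n = -384 (n = Mul(8, Mul(6, Add(Add(Add(-5, -2), 4), -5))) = Mul(8, Mul(6, Add(Add(-7, 4), -5))) = Mul(8, Mul(6, Add(-3, -5))) = Mul(8, Mul(6, -8)) = Mul(8, -48) = -384)
Function('u')(v) = Add(-2, Mul(Rational(1, 5), Pow(v, 2)))
Mul(Function('u')(n), 23) = Mul(Add(-2, Mul(Rational(1, 5), Pow(-384, 2))), 23) = Mul(Add(-2, Mul(Rational(1, 5), 147456)), 23) = Mul(Add(-2, Rational(147456, 5)), 23) = Mul(Rational(147446, 5), 23) = Rational(3391258, 5)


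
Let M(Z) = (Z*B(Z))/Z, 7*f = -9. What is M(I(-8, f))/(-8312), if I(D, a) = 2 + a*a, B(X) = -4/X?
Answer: 49/371962 ≈ 0.00013173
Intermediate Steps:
f = -9/7 (f = (⅐)*(-9) = -9/7 ≈ -1.2857)
I(D, a) = 2 + a²
M(Z) = -4/Z (M(Z) = (Z*(-4/Z))/Z = -4/Z)
M(I(-8, f))/(-8312) = -4/(2 + (-9/7)²)/(-8312) = -4/(2 + 81/49)*(-1/8312) = -4/179/49*(-1/8312) = -4*49/179*(-1/8312) = -196/179*(-1/8312) = 49/371962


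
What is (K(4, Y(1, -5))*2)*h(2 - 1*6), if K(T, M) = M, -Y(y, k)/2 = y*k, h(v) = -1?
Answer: -20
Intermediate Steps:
Y(y, k) = -2*k*y (Y(y, k) = -2*y*k = -2*k*y)
(K(4, Y(1, -5))*2)*h(2 - 1*6) = (-2*(-5)*1*2)*(-1) = (10*2)*(-1) = 20*(-1) = -20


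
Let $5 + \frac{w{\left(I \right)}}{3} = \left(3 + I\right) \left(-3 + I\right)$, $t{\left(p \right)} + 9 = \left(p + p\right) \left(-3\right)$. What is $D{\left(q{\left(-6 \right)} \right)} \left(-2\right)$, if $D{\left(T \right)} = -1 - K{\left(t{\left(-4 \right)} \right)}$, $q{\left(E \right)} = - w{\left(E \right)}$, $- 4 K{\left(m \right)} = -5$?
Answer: $\frac{9}{2} \approx 4.5$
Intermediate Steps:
$t{\left(p \right)} = -9 - 6 p$ ($t{\left(p \right)} = -9 + \left(p + p\right) \left(-3\right) = -9 + 2 p \left(-3\right) = -9 - 6 p$)
$K{\left(m \right)} = \frac{5}{4}$ ($K{\left(m \right)} = \left(- \frac{1}{4}\right) \left(-5\right) = \frac{5}{4}$)
$w{\left(I \right)} = -15 + 3 \left(-3 + I\right) \left(3 + I\right)$ ($w{\left(I \right)} = -15 + 3 \left(3 + I\right) \left(-3 + I\right) = -15 + 3 \left(-3 + I\right) \left(3 + I\right)$)
$q{\left(E \right)} = 42 - 3 E^{2}$ ($q{\left(E \right)} = - (-42 + 3 E^{2}) = 42 - 3 E^{2}$)
$D{\left(T \right)} = - \frac{9}{4}$ ($D{\left(T \right)} = -1 - \frac{5}{4} = - \frac{9}{4}$)
$D{\left(q{\left(-6 \right)} \right)} \left(-2\right) = \left(- \frac{9}{4}\right) \left(-2\right) = \frac{9}{2}$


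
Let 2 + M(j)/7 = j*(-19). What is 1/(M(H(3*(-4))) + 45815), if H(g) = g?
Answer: 1/47397 ≈ 2.1098e-5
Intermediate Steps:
M(j) = -14 - 133*j (M(j) = -14 + 7*(j*(-19)) = -14 + 7*(-19*j) = -14 - 133*j)
1/(M(H(3*(-4))) + 45815) = 1/((-14 - 399*(-4)) + 45815) = 1/((-14 - 133*(-12)) + 45815) = 1/((-14 + 1596) + 45815) = 1/(1582 + 45815) = 1/47397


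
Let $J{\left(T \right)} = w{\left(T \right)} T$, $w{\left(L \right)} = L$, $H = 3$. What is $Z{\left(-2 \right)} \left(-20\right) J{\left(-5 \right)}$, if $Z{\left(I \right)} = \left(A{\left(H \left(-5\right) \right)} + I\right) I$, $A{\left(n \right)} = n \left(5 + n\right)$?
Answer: $148000$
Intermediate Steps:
$J{\left(T \right)} = T^{2}$ ($J{\left(T \right)} = T T = T^{2}$)
$Z{\left(I \right)} = I \left(150 + I\right)$ ($Z{\left(I \right)} = \left(3 \left(-5\right) \left(5 + 3 \left(-5\right)\right) + I\right) I = \left(- 15 \left(5 - 15\right) + I\right) I = \left(\left(-15\right) \left(-10\right) + I\right) I = \left(150 + I\right) I = I \left(150 + I\right)$)
$Z{\left(-2 \right)} \left(-20\right) J{\left(-5 \right)} = - 2 \left(150 - 2\right) \left(-20\right) \left(-5\right)^{2} = \left(-2\right) 148 \left(-20\right) 25 = \left(-296\right) \left(-20\right) 25 = 5920 \cdot 25 = 148000$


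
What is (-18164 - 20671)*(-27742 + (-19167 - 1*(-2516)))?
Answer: 1724002155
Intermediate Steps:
(-18164 - 20671)*(-27742 + (-19167 - 1*(-2516))) = -38835*(-27742 + (-19167 + 2516)) = -38835*(-27742 - 16651) = -38835*(-44393) = 1724002155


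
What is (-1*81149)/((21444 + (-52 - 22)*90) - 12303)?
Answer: -81149/2481 ≈ -32.708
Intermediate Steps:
(-1*81149)/((21444 + (-52 - 22)*90) - 12303) = -81149/((21444 - 74*90) - 12303) = -81149/((21444 - 6660) - 12303) = -81149/(14784 - 12303) = -81149/2481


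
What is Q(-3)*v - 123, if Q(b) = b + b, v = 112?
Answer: -795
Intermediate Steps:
Q(b) = 2*b
Q(-3)*v - 123 = (2*(-3))*112 - 123 = -6*112 - 123 = -672 - 123 = -795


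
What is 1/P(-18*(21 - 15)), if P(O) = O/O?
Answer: 1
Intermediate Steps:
P(O) = 1
1/P(-18*(21 - 15)) = 1/1 = 1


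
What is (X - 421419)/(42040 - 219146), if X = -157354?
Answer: 578773/177106 ≈ 3.2679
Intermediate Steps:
(X - 421419)/(42040 - 219146) = (-157354 - 421419)/(42040 - 219146) = -578773/(-177106) = -578773*(-1/177106) = 578773/177106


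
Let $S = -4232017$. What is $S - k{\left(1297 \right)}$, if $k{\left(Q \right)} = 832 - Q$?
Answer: $-4231552$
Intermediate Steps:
$S - k{\left(1297 \right)} = -4232017 - \left(832 - 1297\right) = -4232017 - -465 = -4232017 + 465 = -4231552$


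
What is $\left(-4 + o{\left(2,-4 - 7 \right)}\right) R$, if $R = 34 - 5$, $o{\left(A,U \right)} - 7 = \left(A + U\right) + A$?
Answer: $-116$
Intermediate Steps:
$o{\left(A,U \right)} = 7 + U + 2 A$ ($o{\left(A,U \right)} = 7 + \left(\left(A + U\right) + A\right) = 7 + \left(U + 2 A\right) = 7 + U + 2 A$)
$R = 29$ ($R = 34 - 5 = 29$)
$\left(-4 + o{\left(2,-4 - 7 \right)}\right) R = \left(-4 + \left(7 - 11 + 2 \cdot 2\right)\right) 29 = \left(-4 + \left(7 - 11 + 4\right)\right) 29 = \left(-4 + 0\right) 29 = \left(-4\right) 29 = -116$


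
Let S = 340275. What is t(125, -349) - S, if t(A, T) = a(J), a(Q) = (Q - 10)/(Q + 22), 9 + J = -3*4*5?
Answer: -15992846/47 ≈ -3.4027e+5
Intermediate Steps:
J = -69 (J = -9 - 3*4*5 = -9 - 12*5 = -9 - 60 = -69)
a(Q) = (-10 + Q)/(22 + Q)
t(A, T) = 79/47 (t(A, T) = (-10 - 69)/(22 - 69) = -79/(-47) = -1/47*(-79) = 79/47)
t(125, -349) - S = 79/47 - 1*340275 = 79/47 - 340275 = -15992846/47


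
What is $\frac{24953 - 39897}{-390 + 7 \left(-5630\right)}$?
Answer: $\frac{1868}{4975} \approx 0.37548$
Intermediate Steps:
$\frac{24953 - 39897}{-390 + 7 \left(-5630\right)} = - \frac{14944}{-390 - 39410} = - \frac{14944}{-39800} = \left(-14944\right) \left(- \frac{1}{39800}\right) = \frac{1868}{4975}$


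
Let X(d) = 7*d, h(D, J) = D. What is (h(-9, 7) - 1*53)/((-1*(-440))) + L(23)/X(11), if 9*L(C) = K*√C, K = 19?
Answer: -31/220 + 19*√23/693 ≈ -0.0094216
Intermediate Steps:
L(C) = 19*√C/9 (L(C) = (19*√C)/9 = 19*√C/9)
(h(-9, 7) - 1*53)/((-1*(-440))) + L(23)/X(11) = (-9 - 1*53)/((-1*(-440))) + (19*√23/9)/((7*11)) = (-9 - 53)/440 + (19*√23/9)/77 = -62*1/440 + (19*√23/9)*(1/77) = -31/220 + 19*√23/693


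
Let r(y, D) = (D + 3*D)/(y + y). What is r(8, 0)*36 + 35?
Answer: 35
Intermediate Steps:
r(y, D) = 2*D/y (r(y, D) = (4*D)/((2*y)) = (4*D)*(1/(2*y)) = 2*D/y)
r(8, 0)*36 + 35 = (2*0/8)*36 + 35 = (2*0*(⅛))*36 + 35 = 0*36 + 35 = 0 + 35 = 35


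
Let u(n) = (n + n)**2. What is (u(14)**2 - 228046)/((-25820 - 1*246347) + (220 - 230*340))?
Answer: -55230/50021 ≈ -1.1041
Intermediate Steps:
u(n) = 4*n**2 (u(n) = (2*n)**2 = 4*n**2)
(u(14)**2 - 228046)/((-25820 - 1*246347) + (220 - 230*340)) = ((4*14**2)**2 - 228046)/((-25820 - 1*246347) + (220 - 230*340)) = ((4*196)**2 - 228046)/((-25820 - 246347) + (220 - 78200)) = (784**2 - 228046)/(-272167 - 77980) = (614656 - 228046)/(-350147) = 386610*(-1/350147) = -55230/50021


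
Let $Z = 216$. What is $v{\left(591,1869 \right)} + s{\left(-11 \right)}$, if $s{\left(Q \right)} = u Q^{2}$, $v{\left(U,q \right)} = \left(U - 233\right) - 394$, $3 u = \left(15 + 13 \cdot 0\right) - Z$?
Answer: $-8143$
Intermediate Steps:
$u = -67$ ($u = \frac{\left(15 + 13 \cdot 0\right) - 216}{3} = \frac{\left(15 + 0\right) - 216}{3} = \frac{15 - 216}{3} = \frac{1}{3} \left(-201\right) = -67$)
$v{\left(U,q \right)} = -627 + U$ ($v{\left(U,q \right)} = \left(-233 + U\right) - 394 = -627 + U$)
$s{\left(Q \right)} = - 67 Q^{2}$
$v{\left(591,1869 \right)} + s{\left(-11 \right)} = \left(-627 + 591\right) - 67 \left(-11\right)^{2} = -36 - 8107 = -8143$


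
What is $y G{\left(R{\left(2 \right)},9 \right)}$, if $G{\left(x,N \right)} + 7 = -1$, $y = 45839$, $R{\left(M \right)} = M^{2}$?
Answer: $-366712$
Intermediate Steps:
$G{\left(x,N \right)} = -8$ ($G{\left(x,N \right)} = -7 - 1 = -8$)
$y G{\left(R{\left(2 \right)},9 \right)} = 45839 \left(-8\right) = -366712$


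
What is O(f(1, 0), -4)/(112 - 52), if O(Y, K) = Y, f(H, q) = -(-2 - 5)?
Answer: 7/60 ≈ 0.11667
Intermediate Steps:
f(H, q) = 7 (f(H, q) = -1*(-7) = 7)
O(f(1, 0), -4)/(112 - 52) = 7/(112 - 52) = 7/60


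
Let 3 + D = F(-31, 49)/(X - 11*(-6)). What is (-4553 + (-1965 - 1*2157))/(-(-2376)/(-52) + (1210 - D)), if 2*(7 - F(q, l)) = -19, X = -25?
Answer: -9247550/1243921 ≈ -7.4342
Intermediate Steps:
F(q, l) = 33/2 (F(q, l) = 7 - ½*(-19) = 7 + 19/2 = 33/2)
D = -213/82 (D = -3 + 33/(2*(-25 - 11*(-6))) = -3 + 33/(2*(-25 + 66)) = -3 + (33/2)/41 = -3 + (33/2)*(1/41) = -3 + 33/82 = -213/82 ≈ -2.5976)
(-4553 + (-1965 - 1*2157))/(-(-2376)/(-52) + (1210 - D)) = (-4553 + (-1965 - 1*2157))/(-(-2376)/(-52) + (1210 - 1*(-213/82))) = (-4553 + (-1965 - 2157))/(-(-2376)*(-1)/52 + (1210 + 213/82)) = (-4553 - 4122)/(-44*27/26 + 99433/82) = -8675/(-594/13 + 99433/82) = -8675/1243921/1066 = -8675*1066/1243921 = -9247550/1243921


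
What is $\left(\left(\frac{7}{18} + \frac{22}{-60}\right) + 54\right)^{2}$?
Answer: $\frac{5909761}{2025} \approx 2918.4$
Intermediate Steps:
$\left(\left(\frac{7}{18} + \frac{22}{-60}\right) + 54\right)^{2} = \left(\left(7 \cdot \frac{1}{18} + 22 \left(- \frac{1}{60}\right)\right) + 54\right)^{2} = \left(\left(\frac{7}{18} - \frac{11}{30}\right) + 54\right)^{2} = \left(\frac{1}{45} + 54\right)^{2} = \left(\frac{2431}{45}\right)^{2} = \frac{5909761}{2025}$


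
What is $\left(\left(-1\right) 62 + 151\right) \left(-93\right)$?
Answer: $-8277$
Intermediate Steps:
$\left(\left(-1\right) 62 + 151\right) \left(-93\right) = \left(-62 + 151\right) \left(-93\right) = 89 \left(-93\right) = -8277$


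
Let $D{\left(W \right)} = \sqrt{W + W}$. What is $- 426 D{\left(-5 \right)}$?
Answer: $- 426 i \sqrt{10} \approx - 1347.1 i$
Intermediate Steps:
$D{\left(W \right)} = \sqrt{2} \sqrt{W}$ ($D{\left(W \right)} = \sqrt{2 W} = \sqrt{2} \sqrt{W}$)
$- 426 D{\left(-5 \right)} = - 426 \sqrt{2} \sqrt{-5} = - 426 \sqrt{2} i \sqrt{5} = - 426 i \sqrt{10}$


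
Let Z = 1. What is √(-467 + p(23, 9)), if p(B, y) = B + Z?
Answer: I*√443 ≈ 21.048*I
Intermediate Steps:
p(B, y) = 1 + B (p(B, y) = B + 1 = 1 + B)
√(-467 + p(23, 9)) = √(-467 + (1 + 23)) = √(-467 + 24) = √(-443) = I*√443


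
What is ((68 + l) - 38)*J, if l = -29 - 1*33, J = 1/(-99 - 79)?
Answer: 16/89 ≈ 0.17978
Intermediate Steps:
J = -1/178 (J = 1/(-178) = -1/178 ≈ -0.0056180)
l = -62 (l = -29 - 33 = -62)
((68 + l) - 38)*J = ((68 - 62) - 38)*(-1/178) = (6 - 38)*(-1/178) = -32*(-1/178) = 16/89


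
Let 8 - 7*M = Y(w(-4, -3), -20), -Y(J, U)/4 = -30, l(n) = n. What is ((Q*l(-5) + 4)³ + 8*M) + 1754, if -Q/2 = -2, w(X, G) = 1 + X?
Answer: -2470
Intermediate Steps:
Q = 4 (Q = -2*(-2) = 4)
Y(J, U) = 120 (Y(J, U) = -4*(-30) = 120)
M = -16 (M = 8/7 - ⅐*120 = 8/7 - 120/7 = -16)
((Q*l(-5) + 4)³ + 8*M) + 1754 = ((4*(-5) + 4)³ + 8*(-16)) + 1754 = ((-20 + 4)³ - 128) + 1754 = ((-16)³ - 128) + 1754 = (-4096 - 128) + 1754 = -4224 + 1754 = -2470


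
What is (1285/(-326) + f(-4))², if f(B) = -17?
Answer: 46607929/106276 ≈ 438.56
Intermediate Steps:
(1285/(-326) + f(-4))² = (1285/(-326) - 17)² = (1285*(-1/326) - 17)² = (-1285/326 - 17)² = (-6827/326)² = 46607929/106276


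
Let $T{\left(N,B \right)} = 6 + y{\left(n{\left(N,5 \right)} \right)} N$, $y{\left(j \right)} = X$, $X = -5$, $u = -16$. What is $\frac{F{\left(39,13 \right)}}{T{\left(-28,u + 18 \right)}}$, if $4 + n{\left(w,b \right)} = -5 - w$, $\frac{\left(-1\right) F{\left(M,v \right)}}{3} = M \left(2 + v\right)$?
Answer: $- \frac{1755}{146} \approx -12.021$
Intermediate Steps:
$F{\left(M,v \right)} = - 3 M \left(2 + v\right)$
$n{\left(w,b \right)} = -9 - w$ ($n{\left(w,b \right)} = -4 - \left(5 + w\right) = -9 - w$)
$y{\left(j \right)} = -5$
$T{\left(N,B \right)} = 6 - 5 N$
$\frac{F{\left(39,13 \right)}}{T{\left(-28,u + 18 \right)}} = \frac{\left(-3\right) 39 \left(2 + 13\right)}{6 - -140} = \frac{\left(-3\right) 39 \cdot 15}{6 + 140} = - \frac{1755}{146}$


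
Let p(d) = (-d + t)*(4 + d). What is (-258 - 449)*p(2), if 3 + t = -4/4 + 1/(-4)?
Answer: 53025/2 ≈ 26513.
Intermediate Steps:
t = -17/4 (t = -3 + (-4/4 + 1/(-4)) = -3 + (-4*¼ + 1*(-¼)) = -3 + (-1 - ¼) = -3 - 5/4 = -17/4 ≈ -4.2500)
p(d) = (4 + d)*(-17/4 - d) (p(d) = (-d - 17/4)*(4 + d) = (-17/4 - d)*(4 + d) = (4 + d)*(-17/4 - d))
(-258 - 449)*p(2) = (-258 - 449)*(-17 - 1*2² - 33/4*2) = -707*(-17 - 1*4 - 33/2) = -707*(-17 - 4 - 33/2) = -707*(-75/2) = 53025/2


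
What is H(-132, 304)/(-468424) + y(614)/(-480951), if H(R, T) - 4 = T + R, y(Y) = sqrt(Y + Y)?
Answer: -2/5323 - 2*sqrt(307)/480951 ≈ -0.00044859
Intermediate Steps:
y(Y) = sqrt(2)*sqrt(Y) (y(Y) = sqrt(2*Y) = sqrt(2)*sqrt(Y))
H(R, T) = 4 + R + T (H(R, T) = 4 + (T + R) = 4 + (R + T) = 4 + R + T)
H(-132, 304)/(-468424) + y(614)/(-480951) = (4 - 132 + 304)/(-468424) + (sqrt(2)*sqrt(614))/(-480951) = 176*(-1/468424) + (2*sqrt(307))*(-1/480951) = -2/5323 - 2*sqrt(307)/480951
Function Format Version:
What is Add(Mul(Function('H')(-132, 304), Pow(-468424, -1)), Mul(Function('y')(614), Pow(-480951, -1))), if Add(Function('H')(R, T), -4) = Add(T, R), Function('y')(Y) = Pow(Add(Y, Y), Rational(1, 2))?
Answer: Add(Rational(-2, 5323), Mul(Rational(-2, 480951), Pow(307, Rational(1, 2)))) ≈ -0.00044859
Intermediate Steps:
Function('y')(Y) = Mul(Pow(2, Rational(1, 2)), Pow(Y, Rational(1, 2))) (Function('y')(Y) = Pow(Mul(2, Y), Rational(1, 2)) = Mul(Pow(2, Rational(1, 2)), Pow(Y, Rational(1, 2))))
Function('H')(R, T) = Add(4, R, T) (Function('H')(R, T) = Add(4, Add(T, R)) = Add(4, Add(R, T)) = Add(4, R, T))
Add(Mul(Function('H')(-132, 304), Pow(-468424, -1)), Mul(Function('y')(614), Pow(-480951, -1))) = Add(Mul(Add(4, -132, 304), Pow(-468424, -1)), Mul(Mul(Pow(2, Rational(1, 2)), Pow(614, Rational(1, 2))), Pow(-480951, -1))) = Add(Mul(176, Rational(-1, 468424)), Mul(Mul(2, Pow(307, Rational(1, 2))), Rational(-1, 480951))) = Add(Rational(-2, 5323), Mul(Rational(-2, 480951), Pow(307, Rational(1, 2))))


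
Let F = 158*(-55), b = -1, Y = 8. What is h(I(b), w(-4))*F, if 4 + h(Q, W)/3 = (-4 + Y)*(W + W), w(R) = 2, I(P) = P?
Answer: -312840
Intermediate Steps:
h(Q, W) = -12 + 24*W (h(Q, W) = -12 + 3*((-4 + 8)*(W + W)) = -12 + 3*(4*(2*W)) = -12 + 3*(8*W) = -12 + 24*W)
F = -8690
h(I(b), w(-4))*F = (-12 + 24*2)*(-8690) = (-12 + 48)*(-8690) = 36*(-8690) = -312840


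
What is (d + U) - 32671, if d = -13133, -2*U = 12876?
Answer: -52242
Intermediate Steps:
U = -6438 (U = -½*12876 = -6438)
(d + U) - 32671 = (-13133 - 6438) - 32671 = -19571 - 32671 = -52242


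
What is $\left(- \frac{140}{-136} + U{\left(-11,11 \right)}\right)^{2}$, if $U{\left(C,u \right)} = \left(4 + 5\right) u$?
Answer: $\frac{11566801}{1156} \approx 10006.0$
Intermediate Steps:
$U{\left(C,u \right)} = 9 u$
$\left(- \frac{140}{-136} + U{\left(-11,11 \right)}\right)^{2} = \left(- \frac{140}{-136} + 9 \cdot 11\right)^{2} = \left(\left(-140\right) \left(- \frac{1}{136}\right) + 99\right)^{2} = \left(\frac{35}{34} + 99\right)^{2} = \left(\frac{3401}{34}\right)^{2} = \frac{11566801}{1156}$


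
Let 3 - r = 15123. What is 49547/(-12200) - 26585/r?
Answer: -10620341/4611600 ≈ -2.3030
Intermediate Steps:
r = -15120 (r = 3 - 1*15123 = 3 - 15123 = -15120)
49547/(-12200) - 26585/r = 49547/(-12200) - 26585/(-15120) = 49547*(-1/12200) - 26585*(-1/15120) = -49547/12200 + 5317/3024 = -10620341/4611600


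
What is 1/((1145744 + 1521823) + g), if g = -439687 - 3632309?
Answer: -1/1404429 ≈ -7.1203e-7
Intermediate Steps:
g = -4071996
1/((1145744 + 1521823) + g) = 1/((1145744 + 1521823) - 4071996) = 1/(2667567 - 4071996) = 1/(-1404429) = -1/1404429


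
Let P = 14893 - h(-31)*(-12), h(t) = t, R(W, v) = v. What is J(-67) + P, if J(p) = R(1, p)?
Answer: 14454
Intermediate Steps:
J(p) = p
P = 14521 (P = 14893 - (-31)*(-12) = 14893 - 1*372 = 14893 - 372 = 14521)
J(-67) + P = -67 + 14521 = 14454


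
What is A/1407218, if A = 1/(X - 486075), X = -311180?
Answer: -1/1121911586590 ≈ -8.9134e-13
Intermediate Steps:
A = -1/797255 (A = 1/(-311180 - 486075) = 1/(-797255) = -1/797255 ≈ -1.2543e-6)
A/1407218 = -1/797255/1407218 = -1/797255*1/1407218 = -1/1121911586590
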